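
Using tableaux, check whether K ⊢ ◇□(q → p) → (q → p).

Not valid

Tableau for the negation ¬(◇□(q → p) → (q → p)):
1. ¬(◇□(q → p) → (q → p)), w0
2. ◇□(q → p), w0
3. ¬(q → p), w0
4. q, w0
5. ¬p, w0
6. □(q → p), w1
Accessibility: w0Rw1
The negation has an open branch (countermodel exists).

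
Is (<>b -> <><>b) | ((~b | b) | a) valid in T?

Tableau for the negation ~((<>b -> <><>b) | ((~b | b) | a)):
1. ~((<>b -> <><>b) | ((~b | b) | a)), 0
2. ~(<>b -> <><>b), 0
3. ~((~b | b) | a), 0
4. <>b, 0
5. ~<><>b, 0
6. ~(~b | b), 0
7. ~a, 0
8. b, 0
9. ~b, 0
Accessibility: 0R0
Branch closes: b and ~b both at 0.
All branches of the negation close; one closing branch shown above.

Valid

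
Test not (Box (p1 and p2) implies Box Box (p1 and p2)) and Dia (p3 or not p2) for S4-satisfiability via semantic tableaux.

1. not (Box (p1 and p2) implies Box Box (p1 and p2)) and Dia (p3 or not p2), w0
2. not (Box (p1 and p2) implies Box Box (p1 and p2)), w0   [and-rule on 1]
3. Dia (p3 or not p2), w0   [and-rule on 1]
4. Box (p1 and p2), w0   [neg-implies-rule on 2]
5. not Box Box (p1 and p2), w0   [neg-implies-rule on 2]
6. p1 and p2, w0   [Box-rule on 4 via w0Rw0]
7. p1, w0   [and-rule on 6]
8. p2, w0   [and-rule on 6]
9. p3 or not p2, w1   [Dia-rule on 3: fresh world w1, w0Rw1]
10. p1 and p2, w1   [Box-rule on 4 via w0Rw1]
11. p1, w1   [and-rule on 10]
12. p2, w1   [and-rule on 10]
13. p3, w1   [or-rule on 9 (branches; this branch)]
14. not Box (p1 and p2), w2   [neg-Box-rule on 5: fresh world w2, w0Rw2]
15. p1 and p2, w2   [Box-rule on 4 via w0Rw2]
16. p1, w2   [and-rule on 15]
17. p2, w2   [and-rule on 15]
18. not (p1 and p2), w3   [neg-Box-rule on 14: fresh world w3, w2Rw3]
19. p1 and p2, w3   [Box-rule on 4 via w0Rw3]
20. p1, w3   [and-rule on 19]
21. p2, w3   [and-rule on 19]
22. not p2, w3   [neg-and-rule on 18 (branches; this branch)]
Accessibility: w0Rw0, w0Rw1, w0Rw2, w0Rw3, w1Rw1, w2Rw2, w2Rw3, w3Rw3
Branch closes: p2 and not p2 both at w3.
All branches of the tableau close; one closing branch shown above.

No, unsatisfiable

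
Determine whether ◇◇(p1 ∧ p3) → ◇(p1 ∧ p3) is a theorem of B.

Invalid (countermodel exists)

Tableau for the negation ¬(◇◇(p1 ∧ p3) → ◇(p1 ∧ p3)):
1. ¬(◇◇(p1 ∧ p3) → ◇(p1 ∧ p3)), u
2. ◇◇(p1 ∧ p3), u
3. ¬◇(p1 ∧ p3), u
4. ¬(p1 ∧ p3), u
5. ¬p3, u
6. ◇(p1 ∧ p3), v
7. ¬(p1 ∧ p3), v
8. ¬p3, v
9. p1 ∧ p3, w
10. p1, w
11. p3, w
Accessibility: uRu, uRv, vRu, vRv, vRw, wRv, wRw
The negation has an open branch (countermodel exists).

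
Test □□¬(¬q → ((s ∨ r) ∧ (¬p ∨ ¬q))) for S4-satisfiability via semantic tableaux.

1. □□¬(¬q → ((s ∨ r) ∧ (¬p ∨ ¬q))), 0
2. □¬(¬q → ((s ∨ r) ∧ (¬p ∨ ¬q))), 0
3. ¬(¬q → ((s ∨ r) ∧ (¬p ∨ ¬q))), 0
4. ¬q, 0
5. ¬((s ∨ r) ∧ (¬p ∨ ¬q)), 0
6. ¬(s ∨ r), 0
7. ¬s, 0
8. ¬r, 0
Accessibility: 0R0

Satisfiable (open branch found)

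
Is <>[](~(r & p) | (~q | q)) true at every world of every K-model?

Tableau for the negation ~<>[](~(r & p) | (~q | q)):
1. ~<>[](~(r & p) | (~q | q)), w0
The negation has an open branch (countermodel exists).

Not valid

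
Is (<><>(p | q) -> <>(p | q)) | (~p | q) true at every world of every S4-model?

Yes, valid

Tableau for the negation ~((<><>(p | q) -> <>(p | q)) | (~p | q)):
1. ~((<><>(p | q) -> <>(p | q)) | (~p | q)), w0
2. ~(<><>(p | q) -> <>(p | q)), w0
3. ~(~p | q), w0
4. <><>(p | q), w0
5. ~<>(p | q), w0
6. p, w0
7. ~q, w0
8. ~(p | q), w0
9. ~p, w0
Accessibility: w0Rw0
Branch closes: p and ~p both at w0.
Every branch of the negation's tableau closes; the branch above is one of them.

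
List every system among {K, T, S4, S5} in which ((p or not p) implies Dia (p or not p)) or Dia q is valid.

T-tableau for the negation not (((p or not p) implies Dia (p or not p)) or Dia q):
1. not (((p or not p) implies Dia (p or not p)) or Dia q), u
2. not ((p or not p) implies Dia (p or not p)), u   [neg-or-rule on 1]
3. not Dia q, u   [neg-or-rule on 1]
4. p or not p, u   [neg-implies-rule on 2]
5. not Dia (p or not p), u   [neg-implies-rule on 2]
6. not q, u   [neg-Dia-rule on 3 via uRu]
7. not (p or not p), u   [neg-Dia-rule on 5 via uRu]
8. not p, u   [neg-or-rule on 7]
9. p, u   [neg-or-rule on 7]
Accessibility: uRu
Branch closes: p and not p both at u.
Every branch closes (one shown): valid in T, hence also in S4, S5 (every theorem of T is a theorem of S4 and S5).
K-tableau for the negation not (((p or not p) implies Dia (p or not p)) or Dia q):
1. not (((p or not p) implies Dia (p or not p)) or Dia q), u
2. not ((p or not p) implies Dia (p or not p)), u   [neg-or-rule on 1]
3. not Dia q, u   [neg-or-rule on 1]
4. p or not p, u   [neg-implies-rule on 2]
5. not Dia (p or not p), u   [neg-implies-rule on 2]
6. not p, u   [or-rule on 4 (branches; this branch)]
Complete open branch: countermodel on a K-frame, so not valid in K.

T, S4, S5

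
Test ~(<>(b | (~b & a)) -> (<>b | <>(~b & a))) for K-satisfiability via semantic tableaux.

No, unsatisfiable

1. ~(<>(b | (~b & a)) -> (<>b | <>(~b & a))), w0
2. <>(b | (~b & a)), w0
3. ~(<>b | <>(~b & a)), w0
4. ~<>b, w0
5. ~<>(~b & a), w0
6. b | (~b & a), w1
7. ~b, w1
8. ~(~b & a), w1
9. ~b & a, w1
10. a, w1
11. ~a, w1
Accessibility: w0Rw1
Branch closes: a and ~a both at w1.
All branches of the tableau close; one closing branch shown above.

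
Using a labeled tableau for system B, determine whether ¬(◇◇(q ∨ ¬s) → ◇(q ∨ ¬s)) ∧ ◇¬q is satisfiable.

Satisfiable (open branch found)

1. ¬(◇◇(q ∨ ¬s) → ◇(q ∨ ¬s)) ∧ ◇¬q, 0
2. ¬(◇◇(q ∨ ¬s) → ◇(q ∨ ¬s)), 0
3. ◇¬q, 0
4. ◇◇(q ∨ ¬s), 0
5. ¬◇(q ∨ ¬s), 0
6. ¬(q ∨ ¬s), 0
7. ¬q, 0
8. s, 0
9. ¬q, 1
10. ¬(q ∨ ¬s), 1
11. s, 1
12. ◇(q ∨ ¬s), 2
13. ¬(q ∨ ¬s), 2
14. ¬q, 2
15. s, 2
16. q ∨ ¬s, 3
17. ¬s, 3
Accessibility: 0R0, 0R1, 0R2, 1R0, 1R1, 2R0, 2R2, 2R3, 3R2, 3R3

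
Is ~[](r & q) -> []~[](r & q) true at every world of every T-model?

Not valid

Tableau for the negation ~(~[](r & q) -> []~[](r & q)):
1. ~(~[](r & q) -> []~[](r & q)), 0
2. ~[](r & q), 0
3. ~[]~[](r & q), 0
4. ~(r & q), 1
5. ~q, 1
6. [](r & q), 2
7. r & q, 2
8. r, 2
9. q, 2
Accessibility: 0R0, 0R1, 0R2, 1R1, 2R2
The negation has an open branch (countermodel exists).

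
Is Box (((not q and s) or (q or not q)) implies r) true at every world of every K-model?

Not valid

Tableau for the negation not Box (((not q and s) or (q or not q)) implies r):
1. not Box (((not q and s) or (q or not q)) implies r), u
2. not (((not q and s) or (q or not q)) implies r), v   [neg-Box-rule on 1: fresh world v, uRv]
3. (not q and s) or (q or not q), v   [neg-implies-rule on 2]
4. not r, v   [neg-implies-rule on 2]
5. q or not q, v   [or-rule on 3 (branches; this branch)]
6. not q, v   [or-rule on 5 (branches; this branch)]
Accessibility: uRv
The negation has an open branch (countermodel exists).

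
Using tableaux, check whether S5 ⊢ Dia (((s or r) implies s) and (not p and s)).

Tableau for the negation not Dia (((s or r) implies s) and (not p and s)):
1. not Dia (((s or r) implies s) and (not p and s)), w0
2. not (((s or r) implies s) and (not p and s)), w0   [neg-Dia-rule on 1 via w0Rw0]
3. not (not p and s), w0   [neg-and-rule on 2 (branches; this branch)]
4. not s, w0   [neg-and-rule on 3 (branches; this branch)]
Accessibility: w0Rw0
The negation has an open branch (countermodel exists).

Invalid (countermodel exists)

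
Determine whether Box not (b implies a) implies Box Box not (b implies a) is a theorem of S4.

Tableau for the negation not (Box not (b implies a) implies Box Box not (b implies a)):
1. not (Box not (b implies a) implies Box Box not (b implies a)), 0
2. Box not (b implies a), 0
3. not Box Box not (b implies a), 0
4. not (b implies a), 0
5. b, 0
6. not a, 0
7. not Box not (b implies a), 1
8. not (b implies a), 1
9. b, 1
10. not a, 1
11. b implies a, 2
12. not (b implies a), 2
13. b, 2
14. not a, 2
15. a, 2
Accessibility: 0R0, 0R1, 0R2, 1R1, 1R2, 2R2
Branch closes: a and not a both at 2.
All branches of the negation close; one closing branch shown above.

Valid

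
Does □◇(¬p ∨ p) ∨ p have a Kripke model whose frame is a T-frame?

Satisfiable

1. □◇(¬p ∨ p) ∨ p, 0
2. p, 0
Accessibility: 0R0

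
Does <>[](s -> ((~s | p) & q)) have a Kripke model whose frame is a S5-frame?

1. <>[](s -> ((~s | p) & q)), 0
2. [](s -> ((~s | p) & q)), 1
3. s -> ((~s | p) & q), 0
4. s -> ((~s | p) & q), 1
5. (~s | p) & q, 0
6. ~s | p, 0
7. q, 0
8. (~s | p) & q, 1
9. ~s | p, 1
10. q, 1
11. p, 0
12. p, 1
Accessibility: 0R0, 0R1, 1R0, 1R1

Satisfiable (open branch found)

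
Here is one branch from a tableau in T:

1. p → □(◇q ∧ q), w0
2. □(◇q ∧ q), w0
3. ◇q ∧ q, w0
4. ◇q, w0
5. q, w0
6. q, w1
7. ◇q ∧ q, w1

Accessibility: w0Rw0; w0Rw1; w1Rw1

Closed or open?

There is no literal clash: for every atom and world, at most one sign appears.

Open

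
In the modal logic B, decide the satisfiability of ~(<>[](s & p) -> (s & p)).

1. ~(<>[](s & p) -> (s & p)), 0
2. <>[](s & p), 0
3. ~(s & p), 0
4. ~p, 0
5. [](s & p), 1
6. s & p, 0
7. s, 0
8. p, 0
Accessibility: 0R0, 0R1, 1R0, 1R1
Branch closes: p and ~p both at 0.
Every branch closes; the branch above is one of them.

No, unsatisfiable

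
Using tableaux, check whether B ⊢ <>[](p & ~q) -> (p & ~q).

Tableau for the negation ~(<>[](p & ~q) -> (p & ~q)):
1. ~(<>[](p & ~q) -> (p & ~q)), w0
2. <>[](p & ~q), w0
3. ~(p & ~q), w0
4. q, w0
5. [](p & ~q), w1
6. p & ~q, w0
7. p, w0
8. ~q, w0
Accessibility: w0Rw0, w0Rw1, w1Rw0, w1Rw1
Branch closes: q and ~q both at w0.
All branches of the negation close; one closing branch shown above.

Valid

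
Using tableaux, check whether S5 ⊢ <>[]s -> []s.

Valid

Tableau for the negation ~(<>[]s -> []s):
1. ~(<>[]s -> []s), w0
2. <>[]s, w0
3. ~[]s, w0
4. []s, w1
5. s, w0
6. s, w1
7. ~s, w2
8. s, w2
Accessibility: w0Rw0, w0Rw1, w0Rw2, w1Rw0, w1Rw1, w1Rw2, w2Rw0, w2Rw1, w2Rw2
Branch closes: s and ~s both at w2.
All branches of the negation close; one closing branch shown above.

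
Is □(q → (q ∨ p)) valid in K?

Tableau for the negation ¬□(q → (q ∨ p)):
1. ¬□(q → (q ∨ p)), u
2. ¬(q → (q ∨ p)), v
3. q, v
4. ¬(q ∨ p), v
5. ¬q, v
6. ¬p, v
Accessibility: uRv
Branch closes: q and ¬q both at v.
All branches of the negation close; one closing branch shown above.

Valid in K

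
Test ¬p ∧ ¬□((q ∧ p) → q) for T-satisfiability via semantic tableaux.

1. ¬p ∧ ¬□((q ∧ p) → q), u
2. ¬p, u   [∧-rule on 1]
3. ¬□((q ∧ p) → q), u   [∧-rule on 1]
4. ¬((q ∧ p) → q), v   [¬□-rule on 3: fresh world v, uRv]
5. q ∧ p, v   [¬→-rule on 4]
6. ¬q, v   [¬→-rule on 4]
7. q, v   [∧-rule on 5]
8. p, v   [∧-rule on 5]
Accessibility: uRu, uRv, vRv
Branch closes: q and ¬q both at v.
(One branch shown.) All branches close.

Unsatisfiable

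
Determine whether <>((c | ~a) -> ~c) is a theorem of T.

Tableau for the negation ~<>((c | ~a) -> ~c):
1. ~<>((c | ~a) -> ~c), 0
2. ~((c | ~a) -> ~c), 0
3. c | ~a, 0
4. c, 0
5. ~a, 0
Accessibility: 0R0
The negation has an open branch (countermodel exists).

Not valid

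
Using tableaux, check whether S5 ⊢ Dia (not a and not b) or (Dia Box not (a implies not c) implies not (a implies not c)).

Tableau for the negation not (Dia (not a and not b) or (Dia Box not (a implies not c) implies not (a implies not c))):
1. not (Dia (not a and not b) or (Dia Box not (a implies not c) implies not (a implies not c))), w0
2. not Dia (not a and not b), w0   [neg-or-rule on 1]
3. not (Dia Box not (a implies not c) implies not (a implies not c)), w0   [neg-or-rule on 1]
4. Dia Box not (a implies not c), w0   [neg-implies-rule on 3]
5. a implies not c, w0   [neg-implies-rule on 3]
6. not (not a and not b), w0   [neg-Dia-rule on 2 via w0Rw0]
7. not c, w0   [implies-rule on 5 (branches; this branch)]
8. b, w0   [neg-and-rule on 6 (branches; this branch)]
9. Box not (a implies not c), w1   [Dia-rule on 4: fresh world w1, w0Rw1]
10. not (not a and not b), w1   [neg-Dia-rule on 2 via w0Rw1]
11. not (a implies not c), w0   [Box-rule on 9 via w1Rw0]
12. a, w0   [neg-implies-rule on 11]
13. c, w0   [neg-implies-rule on 11]
Accessibility: w0Rw0, w0Rw1, w1Rw0, w1Rw1
Branch closes: c and not c both at w0.
All branches of the negation close; one closing branch shown above.

Yes, valid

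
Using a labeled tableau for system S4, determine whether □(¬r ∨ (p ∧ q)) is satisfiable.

Satisfiable

1. □(¬r ∨ (p ∧ q)), 0
2. ¬r ∨ (p ∧ q), 0   [□-rule on 1 via 0R0]
3. p ∧ q, 0   [∨-rule on 2 (branches; this branch)]
4. p, 0   [∧-rule on 3]
5. q, 0   [∧-rule on 3]
Accessibility: 0R0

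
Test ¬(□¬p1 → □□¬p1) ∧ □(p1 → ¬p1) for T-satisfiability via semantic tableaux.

1. ¬(□¬p1 → □□¬p1) ∧ □(p1 → ¬p1), 0
2. ¬(□¬p1 → □□¬p1), 0   [∧-rule on 1]
3. □(p1 → ¬p1), 0   [∧-rule on 1]
4. □¬p1, 0   [¬→-rule on 2]
5. ¬□□¬p1, 0   [¬→-rule on 2]
6. p1 → ¬p1, 0   [□-rule on 3 via 0R0]
7. ¬p1, 0   [□-rule on 4 via 0R0]
8. ¬□¬p1, 1   [¬□-rule on 5: fresh world 1, 0R1]
9. p1 → ¬p1, 1   [□-rule on 3 via 0R1]
10. ¬p1, 1   [□-rule on 4 via 0R1]
11. p1, 2   [¬□-rule on 8: fresh world 2, 1R2]
Accessibility: 0R0, 0R1, 1R1, 1R2, 2R2

Satisfiable (open branch found)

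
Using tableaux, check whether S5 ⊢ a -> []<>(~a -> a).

Tableau for the negation ~(a -> []<>(~a -> a)):
1. ~(a -> []<>(~a -> a)), 0
2. a, 0   [~->-rule on 1]
3. ~[]<>(~a -> a), 0   [~->-rule on 1]
4. ~<>(~a -> a), 1   [~[]-rule on 3: fresh world 1, 0R1]
5. ~(~a -> a), 0   [~<>-rule on 4 via 1R0]
6. ~a, 0   [~->-rule on 5]
Accessibility: 0R0, 0R1, 1R0, 1R1
Branch closes: a and ~a both at 0.
Every branch of the negation's tableau closes; the branch above is one of them.

Valid in S5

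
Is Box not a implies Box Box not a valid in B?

Tableau for the negation not (Box not a implies Box Box not a):
1. not (Box not a implies Box Box not a), 0
2. Box not a, 0
3. not Box Box not a, 0
4. not a, 0
5. not Box not a, 1
6. not a, 1
7. a, 2
Accessibility: 0R0, 0R1, 1R0, 1R1, 1R2, 2R1, 2R2
The negation has an open branch (countermodel exists).

No, not valid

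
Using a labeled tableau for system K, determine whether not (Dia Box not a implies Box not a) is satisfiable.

Yes, satisfiable

1. not (Dia Box not a implies Box not a), w0
2. Dia Box not a, w0
3. not Box not a, w0
4. Box not a, w1
5. a, w2
Accessibility: w0Rw1, w0Rw2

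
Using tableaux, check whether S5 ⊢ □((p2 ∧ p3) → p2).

Tableau for the negation ¬□((p2 ∧ p3) → p2):
1. ¬□((p2 ∧ p3) → p2), 0
2. ¬((p2 ∧ p3) → p2), 1
3. p2 ∧ p3, 1
4. ¬p2, 1
5. p2, 1
6. p3, 1
Accessibility: 0R0, 0R1, 1R0, 1R1
Branch closes: p2 and ¬p2 both at 1.
All branches of the negation close; one closing branch shown above.

Valid in S5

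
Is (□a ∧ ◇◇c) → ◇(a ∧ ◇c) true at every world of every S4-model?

Yes, valid

Tableau for the negation ¬((□a ∧ ◇◇c) → ◇(a ∧ ◇c)):
1. ¬((□a ∧ ◇◇c) → ◇(a ∧ ◇c)), 0
2. □a ∧ ◇◇c, 0
3. ¬◇(a ∧ ◇c), 0
4. □a, 0
5. ◇◇c, 0
6. ¬(a ∧ ◇c), 0
7. a, 0
8. ¬◇c, 0
9. ¬c, 0
10. ◇c, 1
11. ¬(a ∧ ◇c), 1
12. a, 1
13. ¬c, 1
14. ¬◇c, 1
15. c, 2
16. ¬(a ∧ ◇c), 2
17. a, 2
18. ¬c, 2
Accessibility: 0R0, 0R1, 0R2, 1R1, 1R2, 2R2
Branch closes: c and ¬c both at 2.
All branches of the negation close; one closing branch shown above.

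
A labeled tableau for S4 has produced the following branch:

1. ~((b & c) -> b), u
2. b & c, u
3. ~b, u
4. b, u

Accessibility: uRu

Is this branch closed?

Closed

Both b and ~b appear at u.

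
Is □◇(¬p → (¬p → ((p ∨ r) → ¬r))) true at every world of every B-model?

Not valid

Tableau for the negation ¬□◇(¬p → (¬p → ((p ∨ r) → ¬r))):
1. ¬□◇(¬p → (¬p → ((p ∨ r) → ¬r))), w0
2. ¬◇(¬p → (¬p → ((p ∨ r) → ¬r))), w1
3. ¬(¬p → (¬p → ((p ∨ r) → ¬r))), w0
4. ¬p, w0
5. ¬(¬p → ((p ∨ r) → ¬r)), w0
6. ¬((p ∨ r) → ¬r), w0
7. p ∨ r, w0
8. r, w0
9. ¬(¬p → (¬p → ((p ∨ r) → ¬r))), w1
10. ¬p, w1
11. ¬(¬p → ((p ∨ r) → ¬r)), w1
12. ¬((p ∨ r) → ¬r), w1
13. p ∨ r, w1
14. r, w1
Accessibility: w0Rw0, w0Rw1, w1Rw0, w1Rw1
The negation has an open branch (countermodel exists).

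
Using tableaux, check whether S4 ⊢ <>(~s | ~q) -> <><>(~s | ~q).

Yes, valid

Tableau for the negation ~(<>(~s | ~q) -> <><>(~s | ~q)):
1. ~(<>(~s | ~q) -> <><>(~s | ~q)), u
2. <>(~s | ~q), u
3. ~<><>(~s | ~q), u
4. ~<>(~s | ~q), u
5. ~(~s | ~q), u
6. s, u
7. q, u
8. ~s | ~q, v
9. ~<>(~s | ~q), v
10. ~(~s | ~q), v
11. s, v
12. q, v
13. ~q, v
Accessibility: uRu, uRv, vRv
Branch closes: q and ~q both at v.
Every branch of the negation's tableau closes; the branch above is one of them.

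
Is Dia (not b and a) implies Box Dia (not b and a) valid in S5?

Yes, valid

Tableau for the negation not (Dia (not b and a) implies Box Dia (not b and a)):
1. not (Dia (not b and a) implies Box Dia (not b and a)), u
2. Dia (not b and a), u   [neg-implies-rule on 1]
3. not Box Dia (not b and a), u   [neg-implies-rule on 1]
4. not b and a, v   [Dia-rule on 2: fresh world v, uRv]
5. not b, v   [and-rule on 4]
6. a, v   [and-rule on 4]
7. not Dia (not b and a), w   [neg-Box-rule on 3: fresh world w, uRw]
8. not (not b and a), u   [neg-Dia-rule on 7 via wRu]
9. not (not b and a), v   [neg-Dia-rule on 7 via wRv]
10. not (not b and a), w   [neg-Dia-rule on 7 via wRw]
11. not a, u   [neg-and-rule on 8 (branches; this branch)]
12. not a, v   [neg-and-rule on 9 (branches; this branch)]
Accessibility: uRu, uRv, uRw, vRu, vRv, vRw, wRu, wRv, wRw
Branch closes: a and not a both at v.
Every branch of the negation's tableau closes; the branch above is one of them.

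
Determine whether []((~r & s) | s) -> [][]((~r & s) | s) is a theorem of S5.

Valid in S5

Tableau for the negation ~([]((~r & s) | s) -> [][]((~r & s) | s)):
1. ~([]((~r & s) | s) -> [][]((~r & s) | s)), u
2. []((~r & s) | s), u   [~->-rule on 1]
3. ~[][]((~r & s) | s), u   [~->-rule on 1]
4. (~r & s) | s, u   [[]-rule on 2 via uRu]
5. ~r & s, u   [|-rule on 4 (branches; this branch)]
6. ~r, u   [&-rule on 5]
7. s, u   [&-rule on 5]
8. ~[]((~r & s) | s), v   [~[]-rule on 3: fresh world v, uRv]
9. (~r & s) | s, v   [[]-rule on 2 via uRv]
10. ~r & s, v   [|-rule on 9 (branches; this branch)]
11. ~r, v   [&-rule on 10]
12. s, v   [&-rule on 10]
13. ~((~r & s) | s), w   [~[]-rule on 8: fresh world w, vRw]
14. ~(~r & s), w   [~|-rule on 13]
15. ~s, w   [~|-rule on 13]
16. (~r & s) | s, w   [[]-rule on 2 via uRw]
17. ~r & s, w   [|-rule on 16 (branches; this branch)]
18. ~r, w   [&-rule on 17]
19. s, w   [&-rule on 17]
Accessibility: uRu, uRv, uRw, vRu, vRv, vRw, wRu, wRv, wRw
Branch closes: s and ~s both at w.
Every branch of the negation's tableau closes; the branch above is one of them.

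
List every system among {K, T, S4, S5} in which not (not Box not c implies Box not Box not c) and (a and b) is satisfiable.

S5-tableau for the formula:
1. not (not Box not c implies Box not Box not c) and (a and b), u
2. not (not Box not c implies Box not Box not c), u
3. a and b, u
4. not Box not c, u
5. not Box not Box not c, u
6. a, u
7. b, u
8. c, v
9. Box not c, w
10. not c, u
11. not c, v
Accessibility: uRu, uRv, uRw, vRu, vRv, vRw, wRu, wRv, wRw
Branch closes: c and not c both at v.
Every branch closes (one shown): unsatisfiable in S5.
S4-tableau for the formula:
1. not (not Box not c implies Box not Box not c) and (a and b), u
2. not (not Box not c implies Box not Box not c), u
3. a and b, u
4. not Box not c, u
5. not Box not Box not c, u
6. a, u
7. b, u
8. c, v
9. Box not c, w
10. not c, w
Accessibility: uRu, uRv, uRw, vRv, wRw
Complete open branch: satisfiable in S4, hence also in K, T (this S4-model is also a K-model and a T-model).

K, T, S4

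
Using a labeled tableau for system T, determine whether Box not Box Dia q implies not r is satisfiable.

Satisfiable (open branch found)

1. Box not Box Dia q implies not r, u
2. not r, u   [implies-rule on 1 (branches; this branch)]
Accessibility: uRu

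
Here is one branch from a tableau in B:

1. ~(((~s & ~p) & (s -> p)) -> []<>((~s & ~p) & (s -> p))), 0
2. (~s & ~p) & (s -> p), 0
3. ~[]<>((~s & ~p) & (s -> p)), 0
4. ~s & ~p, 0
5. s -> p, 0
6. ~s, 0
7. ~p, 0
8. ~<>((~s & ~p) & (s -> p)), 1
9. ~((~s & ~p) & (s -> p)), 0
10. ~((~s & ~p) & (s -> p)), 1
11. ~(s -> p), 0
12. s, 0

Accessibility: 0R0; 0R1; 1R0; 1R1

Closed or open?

Yes, closed

Both s and ~s appear at 0.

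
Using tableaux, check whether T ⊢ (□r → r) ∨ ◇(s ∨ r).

Tableau for the negation ¬((□r → r) ∨ ◇(s ∨ r)):
1. ¬((□r → r) ∨ ◇(s ∨ r)), w0
2. ¬(□r → r), w0   [¬∨-rule on 1]
3. ¬◇(s ∨ r), w0   [¬∨-rule on 1]
4. □r, w0   [¬→-rule on 2]
5. ¬r, w0   [¬→-rule on 2]
6. ¬(s ∨ r), w0   [¬◇-rule on 3 via w0Rw0]
7. ¬s, w0   [¬∨-rule on 6]
8. r, w0   [□-rule on 4 via w0Rw0]
Accessibility: w0Rw0
Branch closes: r and ¬r both at w0.
All branches of the negation close; one closing branch shown above.

Valid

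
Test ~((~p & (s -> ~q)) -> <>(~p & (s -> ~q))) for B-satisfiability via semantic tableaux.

1. ~((~p & (s -> ~q)) -> <>(~p & (s -> ~q))), u
2. ~p & (s -> ~q), u
3. ~<>(~p & (s -> ~q)), u
4. ~p, u
5. s -> ~q, u
6. ~(~p & (s -> ~q)), u
7. ~q, u
8. ~(s -> ~q), u
9. s, u
10. q, u
Accessibility: uRu
Branch closes: q and ~q both at u.
Every branch closes; the branch above is one of them.

Unsatisfiable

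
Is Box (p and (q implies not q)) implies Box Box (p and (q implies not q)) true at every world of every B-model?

Tableau for the negation not (Box (p and (q implies not q)) implies Box Box (p and (q implies not q))):
1. not (Box (p and (q implies not q)) implies Box Box (p and (q implies not q))), w0
2. Box (p and (q implies not q)), w0   [neg-implies-rule on 1]
3. not Box Box (p and (q implies not q)), w0   [neg-implies-rule on 1]
4. p and (q implies not q), w0   [Box-rule on 2 via w0Rw0]
5. p, w0   [and-rule on 4]
6. q implies not q, w0   [and-rule on 4]
7. not q, w0   [implies-rule on 6 (branches; this branch)]
8. not Box (p and (q implies not q)), w1   [neg-Box-rule on 3: fresh world w1, w0Rw1]
9. p and (q implies not q), w1   [Box-rule on 2 via w0Rw1]
10. p, w1   [and-rule on 9]
11. q implies not q, w1   [and-rule on 9]
12. not q, w1   [implies-rule on 11 (branches; this branch)]
13. not (p and (q implies not q)), w2   [neg-Box-rule on 8: fresh world w2, w1Rw2]
14. not (q implies not q), w2   [neg-and-rule on 13 (branches; this branch)]
15. q, w2   [neg-implies-rule on 14]
Accessibility: w0Rw0, w0Rw1, w1Rw0, w1Rw1, w1Rw2, w2Rw1, w2Rw2
The negation has an open branch (countermodel exists).

Invalid (countermodel exists)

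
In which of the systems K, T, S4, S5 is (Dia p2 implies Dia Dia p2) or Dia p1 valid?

T, S4, S5

T-tableau for the negation not ((Dia p2 implies Dia Dia p2) or Dia p1):
1. not ((Dia p2 implies Dia Dia p2) or Dia p1), u
2. not (Dia p2 implies Dia Dia p2), u   [neg-or-rule on 1]
3. not Dia p1, u   [neg-or-rule on 1]
4. Dia p2, u   [neg-implies-rule on 2]
5. not Dia Dia p2, u   [neg-implies-rule on 2]
6. not p1, u   [neg-Dia-rule on 3 via uRu]
7. not Dia p2, u   [neg-Dia-rule on 5 via uRu]
8. not p2, u   [neg-Dia-rule on 7 via uRu]
9. p2, v   [Dia-rule on 4: fresh world v, uRv]
10. not p1, v   [neg-Dia-rule on 3 via uRv]
11. not Dia p2, v   [neg-Dia-rule on 5 via uRv]
12. not p2, v   [neg-Dia-rule on 7 via uRv]
Accessibility: uRu, uRv, vRv
Branch closes: p2 and not p2 both at v.
Every branch closes (one shown): valid in T, hence also in S4, S5 (every theorem of T is a theorem of S4 and S5).
K-tableau for the negation not ((Dia p2 implies Dia Dia p2) or Dia p1):
1. not ((Dia p2 implies Dia Dia p2) or Dia p1), u
2. not (Dia p2 implies Dia Dia p2), u   [neg-or-rule on 1]
3. not Dia p1, u   [neg-or-rule on 1]
4. Dia p2, u   [neg-implies-rule on 2]
5. not Dia Dia p2, u   [neg-implies-rule on 2]
6. p2, v   [Dia-rule on 4: fresh world v, uRv]
7. not p1, v   [neg-Dia-rule on 3 via uRv]
8. not Dia p2, v   [neg-Dia-rule on 5 via uRv]
Accessibility: uRv
Complete open branch: countermodel on a K-frame, so not valid in K.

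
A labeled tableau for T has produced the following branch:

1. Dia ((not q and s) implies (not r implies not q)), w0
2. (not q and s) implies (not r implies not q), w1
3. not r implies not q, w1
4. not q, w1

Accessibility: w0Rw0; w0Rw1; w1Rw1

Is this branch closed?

There is no literal clash: for every atom and world, at most one sign appears.

No, open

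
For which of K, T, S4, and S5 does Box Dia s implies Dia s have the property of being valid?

T, S4, S5

T-tableau for the negation not (Box Dia s implies Dia s):
1. not (Box Dia s implies Dia s), w0
2. Box Dia s, w0   [neg-implies-rule on 1]
3. not Dia s, w0   [neg-implies-rule on 1]
4. Dia s, w0   [Box-rule on 2 via w0Rw0]
5. not s, w0   [neg-Dia-rule on 3 via w0Rw0]
6. s, w1   [Dia-rule on 4: fresh world w1, w0Rw1]
7. Dia s, w1   [Box-rule on 2 via w0Rw1]
8. not s, w1   [neg-Dia-rule on 3 via w0Rw1]
Accessibility: w0Rw0, w0Rw1, w1Rw1
Branch closes: s and not s both at w1.
Every branch closes (one shown): valid in T, hence also in S4, S5 (every theorem of T is a theorem of S4 and S5).
K-tableau for the negation not (Box Dia s implies Dia s):
1. not (Box Dia s implies Dia s), w0
2. Box Dia s, w0   [neg-implies-rule on 1]
3. not Dia s, w0   [neg-implies-rule on 1]
Complete open branch: countermodel on a K-frame, so not valid in K.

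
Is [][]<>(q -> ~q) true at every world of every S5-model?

Not valid

Tableau for the negation ~[][]<>(q -> ~q):
1. ~[][]<>(q -> ~q), w0
2. ~[]<>(q -> ~q), w1
3. ~<>(q -> ~q), w2
4. ~(q -> ~q), w0
5. q, w0
6. ~(q -> ~q), w1
7. q, w1
8. ~(q -> ~q), w2
9. q, w2
Accessibility: w0Rw0, w0Rw1, w0Rw2, w1Rw0, w1Rw1, w1Rw2, w2Rw0, w2Rw1, w2Rw2
The negation has an open branch (countermodel exists).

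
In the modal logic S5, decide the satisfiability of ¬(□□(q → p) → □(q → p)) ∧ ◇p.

1. ¬(□□(q → p) → □(q → p)) ∧ ◇p, u
2. ¬(□□(q → p) → □(q → p)), u   [∧-rule on 1]
3. ◇p, u   [∧-rule on 1]
4. □□(q → p), u   [¬→-rule on 2]
5. ¬□(q → p), u   [¬→-rule on 2]
6. □(q → p), u   [□-rule on 4 via uRu]
7. q → p, u   [□-rule on 6 via uRu]
8. p, u   [→-rule on 7 (branches; this branch)]
9. p, v   [◇-rule on 3: fresh world v, uRv]
10. □(q → p), v   [□-rule on 4 via uRv]
11. q → p, v   [□-rule on 6 via uRv]
12. ¬(q → p), w   [¬□-rule on 5: fresh world w, uRw]
13. q, w   [¬→-rule on 12]
14. ¬p, w   [¬→-rule on 12]
15. □(q → p), w   [□-rule on 4 via uRw]
16. q → p, w   [□-rule on 6 via uRw]
17. p, w   [→-rule on 16 (branches; this branch)]
Accessibility: uRu, uRv, uRw, vRu, vRv, vRw, wRu, wRv, wRw
Branch closes: p and ¬p both at w.
Every branch closes; the branch above is one of them.

Unsatisfiable (every branch closes)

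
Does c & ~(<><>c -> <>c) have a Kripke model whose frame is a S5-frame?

Unsatisfiable (every branch closes)

1. c & ~(<><>c -> <>c), 0
2. c, 0
3. ~(<><>c -> <>c), 0
4. <><>c, 0
5. ~<>c, 0
6. ~c, 0
Accessibility: 0R0
Branch closes: c and ~c both at 0.
(One branch shown.) All branches close.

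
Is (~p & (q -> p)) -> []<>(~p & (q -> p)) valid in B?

Tableau for the negation ~((~p & (q -> p)) -> []<>(~p & (q -> p))):
1. ~((~p & (q -> p)) -> []<>(~p & (q -> p))), w0
2. ~p & (q -> p), w0   [~->-rule on 1]
3. ~[]<>(~p & (q -> p)), w0   [~->-rule on 1]
4. ~p, w0   [&-rule on 2]
5. q -> p, w0   [&-rule on 2]
6. ~q, w0   [->-rule on 5 (branches; this branch)]
7. ~<>(~p & (q -> p)), w1   [~[]-rule on 3: fresh world w1, w0Rw1]
8. ~(~p & (q -> p)), w0   [~<>-rule on 7 via w1Rw0]
9. ~(~p & (q -> p)), w1   [~<>-rule on 7 via w1Rw1]
10. ~(q -> p), w0   [~&-rule on 8 (branches; this branch)]
11. q, w0   [~->-rule on 10]
Accessibility: w0Rw0, w0Rw1, w1Rw0, w1Rw1
Branch closes: q and ~q both at w0.
Every branch of the negation's tableau closes; the branch above is one of them.

Valid in B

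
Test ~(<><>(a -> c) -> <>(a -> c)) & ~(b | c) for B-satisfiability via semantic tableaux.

Satisfiable

1. ~(<><>(a -> c) -> <>(a -> c)) & ~(b | c), u
2. ~(<><>(a -> c) -> <>(a -> c)), u
3. ~(b | c), u
4. <><>(a -> c), u
5. ~<>(a -> c), u
6. ~b, u
7. ~c, u
8. ~(a -> c), u
9. a, u
10. <>(a -> c), v
11. ~(a -> c), v
12. a, v
13. ~c, v
14. a -> c, w
15. c, w
Accessibility: uRu, uRv, vRu, vRv, vRw, wRv, wRw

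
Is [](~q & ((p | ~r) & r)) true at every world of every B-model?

Tableau for the negation ~[](~q & ((p | ~r) & r)):
1. ~[](~q & ((p | ~r) & r)), w0
2. ~(~q & ((p | ~r) & r)), w1
3. ~((p | ~r) & r), w1
4. ~r, w1
Accessibility: w0Rw0, w0Rw1, w1Rw0, w1Rw1
The negation has an open branch (countermodel exists).

No, not valid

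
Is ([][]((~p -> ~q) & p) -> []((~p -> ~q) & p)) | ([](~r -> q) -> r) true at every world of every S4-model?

Yes, valid

Tableau for the negation ~(([][]((~p -> ~q) & p) -> []((~p -> ~q) & p)) | ([](~r -> q) -> r)):
1. ~(([][]((~p -> ~q) & p) -> []((~p -> ~q) & p)) | ([](~r -> q) -> r)), w0
2. ~([][]((~p -> ~q) & p) -> []((~p -> ~q) & p)), w0
3. ~([](~r -> q) -> r), w0
4. [][]((~p -> ~q) & p), w0
5. ~[]((~p -> ~q) & p), w0
6. [](~r -> q), w0
7. ~r, w0
8. []((~p -> ~q) & p), w0
9. ~r -> q, w0
10. (~p -> ~q) & p, w0
11. ~p -> ~q, w0
12. p, w0
13. q, w0
14. ~((~p -> ~q) & p), w1
15. []((~p -> ~q) & p), w1
16. ~r -> q, w1
17. (~p -> ~q) & p, w1
18. ~p -> ~q, w1
19. p, w1
20. ~(~p -> ~q), w1
21. ~p, w1
22. q, w1
Accessibility: w0Rw0, w0Rw1, w1Rw1
Branch closes: p and ~p both at w1.
All branches of the negation close; one closing branch shown above.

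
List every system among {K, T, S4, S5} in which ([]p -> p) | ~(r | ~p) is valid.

T, S4, S5

K-tableau for the negation ~(([]p -> p) | ~(r | ~p)):
1. ~(([]p -> p) | ~(r | ~p)), 0
2. ~([]p -> p), 0
3. r | ~p, 0
4. []p, 0
5. ~p, 0
Complete open branch: countermodel on a K-frame, so not valid in K.
T-tableau for the negation ~(([]p -> p) | ~(r | ~p)):
1. ~(([]p -> p) | ~(r | ~p)), 0
2. ~([]p -> p), 0
3. r | ~p, 0
4. []p, 0
5. ~p, 0
6. p, 0
Accessibility: 0R0
Branch closes: p and ~p both at 0.
Every branch closes (one shown): valid in T, hence also in S4, S5 (every theorem of T is a theorem of S4 and S5).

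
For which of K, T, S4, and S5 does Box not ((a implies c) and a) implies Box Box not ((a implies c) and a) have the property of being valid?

T-tableau for the negation not (Box not ((a implies c) and a) implies Box Box not ((a implies c) and a)):
1. not (Box not ((a implies c) and a) implies Box Box not ((a implies c) and a)), u
2. Box not ((a implies c) and a), u   [neg-implies-rule on 1]
3. not Box Box not ((a implies c) and a), u   [neg-implies-rule on 1]
4. not ((a implies c) and a), u   [Box-rule on 2 via uRu]
5. not a, u   [neg-and-rule on 4 (branches; this branch)]
6. not Box not ((a implies c) and a), v   [neg-Box-rule on 3: fresh world v, uRv]
7. not ((a implies c) and a), v   [Box-rule on 2 via uRv]
8. not a, v   [neg-and-rule on 7 (branches; this branch)]
9. (a implies c) and a, w   [neg-Box-rule on 6: fresh world w, vRw]
10. a implies c, w   [and-rule on 9]
11. a, w   [and-rule on 9]
12. c, w   [implies-rule on 10 (branches; this branch)]
Accessibility: uRu, uRv, vRv, vRw, wRw
Complete open branch: countermodel on a T-frame, so not valid in T, nor in K (the same frame is also a K-frame).
S4-tableau for the negation not (Box not ((a implies c) and a) implies Box Box not ((a implies c) and a)):
1. not (Box not ((a implies c) and a) implies Box Box not ((a implies c) and a)), u
2. Box not ((a implies c) and a), u   [neg-implies-rule on 1]
3. not Box Box not ((a implies c) and a), u   [neg-implies-rule on 1]
4. not ((a implies c) and a), u   [Box-rule on 2 via uRu]
5. not (a implies c), u   [neg-and-rule on 4 (branches; this branch)]
6. a, u   [neg-implies-rule on 5]
7. not c, u   [neg-implies-rule on 5]
8. not Box not ((a implies c) and a), v   [neg-Box-rule on 3: fresh world v, uRv]
9. not ((a implies c) and a), v   [Box-rule on 2 via uRv]
10. not (a implies c), v   [neg-and-rule on 9 (branches; this branch)]
11. a, v   [neg-implies-rule on 10]
12. not c, v   [neg-implies-rule on 10]
13. (a implies c) and a, w   [neg-Box-rule on 8: fresh world w, vRw]
14. a implies c, w   [and-rule on 13]
15. a, w   [and-rule on 13]
16. not ((a implies c) and a), w   [Box-rule on 2 via uRw]
17. c, w   [implies-rule on 14 (branches; this branch)]
18. not (a implies c), w   [neg-and-rule on 16 (branches; this branch)]
19. not c, w   [neg-implies-rule on 18]
Accessibility: uRu, uRv, uRw, vRv, vRw, wRw
Branch closes: c and not c both at w.
Every branch closes (one shown): valid in S4, hence also in S5 (every theorem of S4 is a theorem of S5).

S4, S5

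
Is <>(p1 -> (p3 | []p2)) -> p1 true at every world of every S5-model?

Tableau for the negation ~(<>(p1 -> (p3 | []p2)) -> p1):
1. ~(<>(p1 -> (p3 | []p2)) -> p1), 0
2. <>(p1 -> (p3 | []p2)), 0
3. ~p1, 0
4. p1 -> (p3 | []p2), 1
5. p3 | []p2, 1
6. []p2, 1
7. p2, 0
8. p2, 1
Accessibility: 0R0, 0R1, 1R0, 1R1
The negation has an open branch (countermodel exists).

Invalid (countermodel exists)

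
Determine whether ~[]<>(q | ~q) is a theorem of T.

Tableau for the negation []<>(q | ~q):
1. []<>(q | ~q), 0
2. <>(q | ~q), 0   [[]-rule on 1 via 0R0]
3. q | ~q, 1   [<>-rule on 2: fresh world 1, 0R1]
4. <>(q | ~q), 1   [[]-rule on 1 via 0R1]
5. ~q, 1   [|-rule on 3 (branches; this branch)]
6. q | ~q, 2   [<>-rule on 4: fresh world 2, 1R2]
7. ~q, 2   [|-rule on 6 (branches; this branch)]
Accessibility: 0R0, 0R1, 1R1, 1R2, 2R2
The negation has an open branch (countermodel exists).

No, not valid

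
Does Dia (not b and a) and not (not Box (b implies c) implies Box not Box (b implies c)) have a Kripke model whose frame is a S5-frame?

1. Dia (not b and a) and not (not Box (b implies c) implies Box not Box (b implies c)), 0
2. Dia (not b and a), 0
3. not (not Box (b implies c) implies Box not Box (b implies c)), 0
4. not Box (b implies c), 0
5. not Box not Box (b implies c), 0
6. not b and a, 1
7. not b, 1
8. a, 1
9. not (b implies c), 2
10. b, 2
11. not c, 2
12. Box (b implies c), 3
13. b implies c, 0
14. b implies c, 1
15. b implies c, 2
16. b implies c, 3
17. c, 0
18. c, 1
19. c, 2
Accessibility: 0R0, 0R1, 0R2, 0R3, 1R0, 1R1, 1R2, 1R3, 2R0, 2R1, 2R2, 2R3, 3R0, 3R1, 3R2, 3R3
Branch closes: c and not c both at 2.
Every branch closes; the branch above is one of them.

No, unsatisfiable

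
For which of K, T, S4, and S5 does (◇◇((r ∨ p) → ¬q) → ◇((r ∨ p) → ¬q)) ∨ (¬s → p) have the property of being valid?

T-tableau for the negation ¬((◇◇((r ∨ p) → ¬q) → ◇((r ∨ p) → ¬q)) ∨ (¬s → p)):
1. ¬((◇◇((r ∨ p) → ¬q) → ◇((r ∨ p) → ¬q)) ∨ (¬s → p)), 0
2. ¬(◇◇((r ∨ p) → ¬q) → ◇((r ∨ p) → ¬q)), 0
3. ¬(¬s → p), 0
4. ◇◇((r ∨ p) → ¬q), 0
5. ¬◇((r ∨ p) → ¬q), 0
6. ¬s, 0
7. ¬p, 0
8. ¬((r ∨ p) → ¬q), 0
9. r ∨ p, 0
10. q, 0
11. r, 0
12. ◇((r ∨ p) → ¬q), 1
13. ¬((r ∨ p) → ¬q), 1
14. r ∨ p, 1
15. q, 1
16. p, 1
17. (r ∨ p) → ¬q, 2
18. ¬q, 2
Accessibility: 0R0, 0R1, 1R1, 1R2, 2R2
Complete open branch: countermodel on a T-frame, so not valid in T, nor in K (the same frame is also a K-frame).
S4-tableau for the negation ¬((◇◇((r ∨ p) → ¬q) → ◇((r ∨ p) → ¬q)) ∨ (¬s → p)):
1. ¬((◇◇((r ∨ p) → ¬q) → ◇((r ∨ p) → ¬q)) ∨ (¬s → p)), 0
2. ¬(◇◇((r ∨ p) → ¬q) → ◇((r ∨ p) → ¬q)), 0
3. ¬(¬s → p), 0
4. ◇◇((r ∨ p) → ¬q), 0
5. ¬◇((r ∨ p) → ¬q), 0
6. ¬s, 0
7. ¬p, 0
8. ¬((r ∨ p) → ¬q), 0
9. r ∨ p, 0
10. q, 0
11. r, 0
12. ◇((r ∨ p) → ¬q), 1
13. ¬((r ∨ p) → ¬q), 1
14. r ∨ p, 1
15. q, 1
16. p, 1
17. (r ∨ p) → ¬q, 2
18. ¬((r ∨ p) → ¬q), 2
19. r ∨ p, 2
20. q, 2
21. ¬(r ∨ p), 2
22. ¬r, 2
23. ¬p, 2
24. p, 2
Accessibility: 0R0, 0R1, 0R2, 1R1, 1R2, 2R2
Branch closes: p and ¬p both at 2.
Every branch closes (one shown): valid in S4, hence also in S5 (every theorem of S4 is a theorem of S5).

S4, S5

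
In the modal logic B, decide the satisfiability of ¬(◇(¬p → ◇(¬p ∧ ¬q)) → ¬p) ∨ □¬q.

1. ¬(◇(¬p → ◇(¬p ∧ ¬q)) → ¬p) ∨ □¬q, 0
2. □¬q, 0
3. ¬q, 0
Accessibility: 0R0

Yes, satisfiable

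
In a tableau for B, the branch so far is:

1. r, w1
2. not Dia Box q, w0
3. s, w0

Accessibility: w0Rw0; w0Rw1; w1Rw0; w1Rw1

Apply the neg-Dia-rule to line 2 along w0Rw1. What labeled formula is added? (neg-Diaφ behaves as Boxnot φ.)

not Box q, w1

neg-Diaφ behaves as Boxnot φ: propagate the negated body to each accessible world.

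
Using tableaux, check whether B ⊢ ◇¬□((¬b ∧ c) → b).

Tableau for the negation ¬◇¬□((¬b ∧ c) → b):
1. ¬◇¬□((¬b ∧ c) → b), 0
2. □((¬b ∧ c) → b), 0   [¬◇-rule on 1 via 0R0]
3. (¬b ∧ c) → b, 0   [□-rule on 2 via 0R0]
4. b, 0   [→-rule on 3 (branches; this branch)]
Accessibility: 0R0
The negation has an open branch (countermodel exists).

No, not valid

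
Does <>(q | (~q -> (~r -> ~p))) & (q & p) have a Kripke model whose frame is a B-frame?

Yes, satisfiable

1. <>(q | (~q -> (~r -> ~p))) & (q & p), w0
2. <>(q | (~q -> (~r -> ~p))), w0
3. q & p, w0
4. q, w0
5. p, w0
6. q | (~q -> (~r -> ~p)), w1
7. ~q -> (~r -> ~p), w1
8. ~r -> ~p, w1
9. ~p, w1
Accessibility: w0Rw0, w0Rw1, w1Rw0, w1Rw1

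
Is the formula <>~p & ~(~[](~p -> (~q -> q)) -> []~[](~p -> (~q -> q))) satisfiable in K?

1. <>~p & ~(~[](~p -> (~q -> q)) -> []~[](~p -> (~q -> q))), 0
2. <>~p, 0   [&-rule on 1]
3. ~(~[](~p -> (~q -> q)) -> []~[](~p -> (~q -> q))), 0   [&-rule on 1]
4. ~[](~p -> (~q -> q)), 0   [~->-rule on 3]
5. ~[]~[](~p -> (~q -> q)), 0   [~->-rule on 3]
6. ~p, 1   [<>-rule on 2: fresh world 1, 0R1]
7. ~(~p -> (~q -> q)), 2   [~[]-rule on 4: fresh world 2, 0R2]
8. ~p, 2   [~->-rule on 7]
9. ~(~q -> q), 2   [~->-rule on 7]
10. ~q, 2   [~->-rule on 9]
11. [](~p -> (~q -> q)), 3   [~[]-rule on 5: fresh world 3, 0R3]
Accessibility: 0R1, 0R2, 0R3

Satisfiable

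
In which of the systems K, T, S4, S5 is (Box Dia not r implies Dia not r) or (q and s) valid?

T, S4, S5

T-tableau for the negation not ((Box Dia not r implies Dia not r) or (q and s)):
1. not ((Box Dia not r implies Dia not r) or (q and s)), u
2. not (Box Dia not r implies Dia not r), u   [neg-or-rule on 1]
3. not (q and s), u   [neg-or-rule on 1]
4. Box Dia not r, u   [neg-implies-rule on 2]
5. not Dia not r, u   [neg-implies-rule on 2]
6. Dia not r, u   [Box-rule on 4 via uRu]
7. r, u   [neg-Dia-rule on 5 via uRu]
8. not s, u   [neg-and-rule on 3 (branches; this branch)]
9. not r, v   [Dia-rule on 6: fresh world v, uRv]
10. Dia not r, v   [Box-rule on 4 via uRv]
11. r, v   [neg-Dia-rule on 5 via uRv]
Accessibility: uRu, uRv, vRv
Branch closes: r and not r both at v.
Every branch closes (one shown): valid in T, hence also in S4, S5 (every theorem of T is a theorem of S4 and S5).
K-tableau for the negation not ((Box Dia not r implies Dia not r) or (q and s)):
1. not ((Box Dia not r implies Dia not r) or (q and s)), u
2. not (Box Dia not r implies Dia not r), u   [neg-or-rule on 1]
3. not (q and s), u   [neg-or-rule on 1]
4. Box Dia not r, u   [neg-implies-rule on 2]
5. not Dia not r, u   [neg-implies-rule on 2]
6. not s, u   [neg-and-rule on 3 (branches; this branch)]
Complete open branch: countermodel on a K-frame, so not valid in K.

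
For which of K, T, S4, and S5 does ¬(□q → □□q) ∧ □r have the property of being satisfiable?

K, T

S4-tableau for the formula:
1. ¬(□q → □□q) ∧ □r, w0
2. ¬(□q → □□q), w0   [∧-rule on 1]
3. □r, w0   [∧-rule on 1]
4. □q, w0   [¬→-rule on 2]
5. ¬□□q, w0   [¬→-rule on 2]
6. r, w0   [□-rule on 3 via w0Rw0]
7. q, w0   [□-rule on 4 via w0Rw0]
8. ¬□q, w1   [¬□-rule on 5: fresh world w1, w0Rw1]
9. r, w1   [□-rule on 3 via w0Rw1]
10. q, w1   [□-rule on 4 via w0Rw1]
11. ¬q, w2   [¬□-rule on 8: fresh world w2, w1Rw2]
12. r, w2   [□-rule on 3 via w0Rw2]
13. q, w2   [□-rule on 4 via w0Rw2]
Accessibility: w0Rw0, w0Rw1, w0Rw2, w1Rw1, w1Rw2, w2Rw2
Branch closes: q and ¬q both at w2.
Every branch closes (one shown): unsatisfiable in S4, hence also in S5 (every S5-frame is an S4-frame).
T-tableau for the formula:
1. ¬(□q → □□q) ∧ □r, w0
2. ¬(□q → □□q), w0   [∧-rule on 1]
3. □r, w0   [∧-rule on 1]
4. □q, w0   [¬→-rule on 2]
5. ¬□□q, w0   [¬→-rule on 2]
6. r, w0   [□-rule on 3 via w0Rw0]
7. q, w0   [□-rule on 4 via w0Rw0]
8. ¬□q, w1   [¬□-rule on 5: fresh world w1, w0Rw1]
9. r, w1   [□-rule on 3 via w0Rw1]
10. q, w1   [□-rule on 4 via w0Rw1]
11. ¬q, w2   [¬□-rule on 8: fresh world w2, w1Rw2]
Accessibility: w0Rw0, w0Rw1, w1Rw1, w1Rw2, w2Rw2
Complete open branch: satisfiable in T, hence also in K (this T-model is also a K-model).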